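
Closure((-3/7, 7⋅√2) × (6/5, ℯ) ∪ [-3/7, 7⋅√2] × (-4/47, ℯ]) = [-3/7, 7⋅√2] × [-4/47, ℯ]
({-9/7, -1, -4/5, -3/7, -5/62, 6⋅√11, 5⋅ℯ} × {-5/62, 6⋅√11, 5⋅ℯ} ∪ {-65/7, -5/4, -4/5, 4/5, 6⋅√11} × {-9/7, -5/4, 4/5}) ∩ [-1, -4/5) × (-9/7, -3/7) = ∅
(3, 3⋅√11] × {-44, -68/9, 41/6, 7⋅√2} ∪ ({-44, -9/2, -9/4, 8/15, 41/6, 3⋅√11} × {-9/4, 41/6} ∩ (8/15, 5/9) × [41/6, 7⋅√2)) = (3, 3⋅√11] × {-44, -68/9, 41/6, 7⋅√2}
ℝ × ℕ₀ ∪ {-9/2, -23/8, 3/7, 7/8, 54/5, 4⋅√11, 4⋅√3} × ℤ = (ℝ × ℕ₀) ∪ ({-9/2, -23/8, 3/7, 7/8, 54/5, 4⋅√11, 4⋅√3} × ℤ)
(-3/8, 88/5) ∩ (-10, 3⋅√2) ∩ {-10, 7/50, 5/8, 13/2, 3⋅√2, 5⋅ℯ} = {7/50, 5/8}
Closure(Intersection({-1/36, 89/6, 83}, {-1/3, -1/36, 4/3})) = {-1/36}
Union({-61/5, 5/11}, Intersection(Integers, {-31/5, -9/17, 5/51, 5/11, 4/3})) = {-61/5, 5/11}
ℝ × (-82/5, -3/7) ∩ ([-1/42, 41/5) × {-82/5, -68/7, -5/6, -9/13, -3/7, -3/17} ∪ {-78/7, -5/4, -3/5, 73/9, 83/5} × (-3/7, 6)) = [-1/42, 41/5) × {-68/7, -5/6, -9/13}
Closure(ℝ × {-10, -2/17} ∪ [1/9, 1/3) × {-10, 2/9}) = (ℝ × {-10, -2/17}) ∪ ([1/9, 1/3] × {-10, 2/9})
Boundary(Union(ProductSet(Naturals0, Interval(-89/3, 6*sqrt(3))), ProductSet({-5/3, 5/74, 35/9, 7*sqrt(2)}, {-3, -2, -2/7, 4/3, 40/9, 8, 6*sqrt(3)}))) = Union(ProductSet({-5/3, 5/74, 35/9, 7*sqrt(2)}, {-3, -2, -2/7, 4/3, 40/9, 8, 6*sqrt(3)}), ProductSet(Naturals0, Interval(-89/3, 6*sqrt(3))))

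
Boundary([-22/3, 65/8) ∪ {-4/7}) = {-22/3, 65/8}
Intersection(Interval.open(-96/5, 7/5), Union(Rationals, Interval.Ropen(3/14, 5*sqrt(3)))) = Union(Intersection(Interval.open(-96/5, 7/5), Rationals), Interval.Ropen(3/14, 7/5))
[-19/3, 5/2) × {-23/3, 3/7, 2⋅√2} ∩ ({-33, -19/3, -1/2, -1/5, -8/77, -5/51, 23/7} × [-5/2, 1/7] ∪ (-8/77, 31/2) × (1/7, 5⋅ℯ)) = (-8/77, 5/2) × {3/7, 2⋅√2}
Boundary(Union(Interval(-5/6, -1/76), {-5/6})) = {-5/6, -1/76}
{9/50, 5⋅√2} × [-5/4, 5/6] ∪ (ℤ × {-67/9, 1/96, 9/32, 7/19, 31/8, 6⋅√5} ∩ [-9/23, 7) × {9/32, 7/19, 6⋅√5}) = ({9/50, 5⋅√2} × [-5/4, 5/6]) ∪ ({0, 1, …, 6} × {9/32, 7/19, 6⋅√5})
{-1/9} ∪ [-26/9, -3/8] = [-26/9, -3/8] ∪ {-1/9}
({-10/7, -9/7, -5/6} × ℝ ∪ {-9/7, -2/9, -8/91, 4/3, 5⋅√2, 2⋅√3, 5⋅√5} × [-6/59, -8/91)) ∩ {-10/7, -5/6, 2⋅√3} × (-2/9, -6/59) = {-10/7, -5/6} × (-2/9, -6/59)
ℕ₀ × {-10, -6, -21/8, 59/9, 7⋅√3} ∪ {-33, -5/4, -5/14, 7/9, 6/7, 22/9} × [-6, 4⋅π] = (ℕ₀ × {-10, -6, -21/8, 59/9, 7⋅√3}) ∪ ({-33, -5/4, -5/14, 7/9, 6/7, 22/9} × [-6, 4⋅π])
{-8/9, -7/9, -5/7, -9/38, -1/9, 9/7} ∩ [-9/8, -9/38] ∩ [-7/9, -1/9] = {-7/9, -5/7, -9/38}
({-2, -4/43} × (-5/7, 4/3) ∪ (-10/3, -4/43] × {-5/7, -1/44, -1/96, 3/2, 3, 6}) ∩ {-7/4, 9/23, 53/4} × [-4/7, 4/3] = {-7/4} × {-1/44, -1/96}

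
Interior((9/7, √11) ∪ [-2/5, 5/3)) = (-2/5, √11)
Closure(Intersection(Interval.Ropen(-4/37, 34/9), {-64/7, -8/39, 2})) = {2}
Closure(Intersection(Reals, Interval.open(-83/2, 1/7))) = Interval(-83/2, 1/7)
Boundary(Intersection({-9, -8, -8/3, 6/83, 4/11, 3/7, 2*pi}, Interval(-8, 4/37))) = {-8, -8/3, 6/83}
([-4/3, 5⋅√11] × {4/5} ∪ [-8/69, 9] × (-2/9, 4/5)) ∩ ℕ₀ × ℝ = ({0, 1, …, 16} × {4/5}) ∪ ({0, 1, …, 9} × (-2/9, 4/5))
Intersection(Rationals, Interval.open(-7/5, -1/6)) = Intersection(Interval.open(-7/5, -1/6), Rationals)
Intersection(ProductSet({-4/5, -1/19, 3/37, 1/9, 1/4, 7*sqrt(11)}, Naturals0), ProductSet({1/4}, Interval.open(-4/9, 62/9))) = ProductSet({1/4}, Range(0, 7, 1))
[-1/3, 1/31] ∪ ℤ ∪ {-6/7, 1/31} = ℤ ∪ {-6/7} ∪ [-1/3, 1/31]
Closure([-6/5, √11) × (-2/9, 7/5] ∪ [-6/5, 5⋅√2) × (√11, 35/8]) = ({-6/5, √11} × [-2/9, 7/5]) ∪ ([-6/5, √11] × {-2/9, 7/5}) ∪ ([-6/5, √11) × (-2/9, 7/5]) ∪ ({-6/5, 5⋅√2} × [√11, 35/8]) ∪ ([-6/5, 5⋅√2] × {35/8, √11}) ∪ ([-6/5, 5⋅√2) × (√11, 35/8])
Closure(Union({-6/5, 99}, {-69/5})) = {-69/5, -6/5, 99}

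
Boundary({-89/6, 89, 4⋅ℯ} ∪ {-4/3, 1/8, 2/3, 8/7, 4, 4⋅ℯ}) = {-89/6, -4/3, 1/8, 2/3, 8/7, 4, 89, 4⋅ℯ}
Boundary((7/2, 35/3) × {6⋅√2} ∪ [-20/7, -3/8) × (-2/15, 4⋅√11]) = ([7/2, 35/3] × {6⋅√2}) ∪ ({-20/7, -3/8} × [-2/15, 4⋅√11]) ∪ ([-20/7, -3/8] × {-2/15, 4⋅√11})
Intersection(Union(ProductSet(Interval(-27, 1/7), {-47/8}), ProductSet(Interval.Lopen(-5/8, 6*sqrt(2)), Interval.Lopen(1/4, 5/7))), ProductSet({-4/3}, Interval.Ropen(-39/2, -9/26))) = ProductSet({-4/3}, {-47/8})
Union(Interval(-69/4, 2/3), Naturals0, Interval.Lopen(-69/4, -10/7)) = Union(Interval(-69/4, 2/3), Naturals0)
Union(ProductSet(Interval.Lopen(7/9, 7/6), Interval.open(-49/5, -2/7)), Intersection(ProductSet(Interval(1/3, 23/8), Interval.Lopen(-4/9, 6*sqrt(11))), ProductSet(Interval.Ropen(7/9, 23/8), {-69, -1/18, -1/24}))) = Union(ProductSet(Interval.Lopen(7/9, 7/6), Interval.open(-49/5, -2/7)), ProductSet(Interval.Ropen(7/9, 23/8), {-1/18, -1/24}))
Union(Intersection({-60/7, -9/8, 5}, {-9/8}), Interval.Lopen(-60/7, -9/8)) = Interval.Lopen(-60/7, -9/8)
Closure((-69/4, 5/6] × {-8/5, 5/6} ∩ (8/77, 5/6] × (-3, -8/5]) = [8/77, 5/6] × {-8/5}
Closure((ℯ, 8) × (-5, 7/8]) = ({8, ℯ} × [-5, 7/8]) ∪ ([ℯ, 8] × {-5, 7/8}) ∪ ((ℯ, 8) × (-5, 7/8])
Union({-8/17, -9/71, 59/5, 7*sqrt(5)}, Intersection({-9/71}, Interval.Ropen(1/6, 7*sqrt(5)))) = {-8/17, -9/71, 59/5, 7*sqrt(5)}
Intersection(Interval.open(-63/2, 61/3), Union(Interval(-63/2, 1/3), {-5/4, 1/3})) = Interval.Lopen(-63/2, 1/3)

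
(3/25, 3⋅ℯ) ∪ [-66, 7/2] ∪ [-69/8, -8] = [-66, 3⋅ℯ)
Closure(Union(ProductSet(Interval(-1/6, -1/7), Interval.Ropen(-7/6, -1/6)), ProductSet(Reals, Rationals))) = Union(ProductSet(Interval(-1/6, -1/7), Interval.Ropen(-7/6, -1/6)), ProductSet(Reals, Union(Interval(-oo, -7/6), Interval(-1/6, oo), Rationals)), ProductSet(Union(Interval(-oo, -1/6), Interval(-1/7, oo)), Reals))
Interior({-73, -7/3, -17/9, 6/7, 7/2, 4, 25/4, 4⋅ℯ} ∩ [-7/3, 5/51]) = ∅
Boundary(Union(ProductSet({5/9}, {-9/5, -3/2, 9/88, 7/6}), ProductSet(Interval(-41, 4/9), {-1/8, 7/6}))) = Union(ProductSet({5/9}, {-9/5, -3/2, 9/88, 7/6}), ProductSet(Interval(-41, 4/9), {-1/8, 7/6}))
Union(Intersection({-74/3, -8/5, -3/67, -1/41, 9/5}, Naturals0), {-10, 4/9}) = {-10, 4/9}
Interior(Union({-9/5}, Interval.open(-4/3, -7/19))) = Interval.open(-4/3, -7/19)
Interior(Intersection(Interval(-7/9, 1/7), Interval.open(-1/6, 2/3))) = Interval.open(-1/6, 1/7)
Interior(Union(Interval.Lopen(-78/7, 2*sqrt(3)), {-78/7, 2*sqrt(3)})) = Interval.open(-78/7, 2*sqrt(3))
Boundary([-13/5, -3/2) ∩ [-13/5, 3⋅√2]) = {-13/5, -3/2}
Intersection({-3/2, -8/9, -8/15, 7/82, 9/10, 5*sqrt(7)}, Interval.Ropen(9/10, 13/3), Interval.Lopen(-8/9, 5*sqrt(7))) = {9/10}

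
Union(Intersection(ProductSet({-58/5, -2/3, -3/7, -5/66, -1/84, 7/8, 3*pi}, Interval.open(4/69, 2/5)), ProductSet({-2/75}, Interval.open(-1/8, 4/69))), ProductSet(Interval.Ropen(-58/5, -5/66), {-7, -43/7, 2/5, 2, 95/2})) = ProductSet(Interval.Ropen(-58/5, -5/66), {-7, -43/7, 2/5, 2, 95/2})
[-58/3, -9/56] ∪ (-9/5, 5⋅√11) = [-58/3, 5⋅√11)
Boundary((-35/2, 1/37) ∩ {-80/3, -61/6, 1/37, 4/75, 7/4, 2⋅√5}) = {-61/6}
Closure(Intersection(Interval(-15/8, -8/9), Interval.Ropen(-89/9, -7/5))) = Interval(-15/8, -7/5)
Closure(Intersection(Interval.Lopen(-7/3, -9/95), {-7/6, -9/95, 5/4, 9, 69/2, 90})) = {-7/6, -9/95}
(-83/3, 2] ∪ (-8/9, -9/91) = (-83/3, 2]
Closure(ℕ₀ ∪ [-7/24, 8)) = [-7/24, 8] ∪ ℕ₀ ∪ (ℕ₀ \ (-7/24, 8))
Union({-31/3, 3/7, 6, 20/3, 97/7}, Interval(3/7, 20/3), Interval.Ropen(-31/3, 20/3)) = Union({97/7}, Interval(-31/3, 20/3))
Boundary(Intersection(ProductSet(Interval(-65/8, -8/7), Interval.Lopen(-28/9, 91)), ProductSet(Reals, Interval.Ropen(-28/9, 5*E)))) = Union(ProductSet({-65/8, -8/7}, Interval(-28/9, 5*E)), ProductSet(Interval(-65/8, -8/7), {-28/9, 5*E}))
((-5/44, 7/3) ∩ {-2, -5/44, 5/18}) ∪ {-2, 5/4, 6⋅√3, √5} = {-2, 5/18, 5/4, 6⋅√3, √5}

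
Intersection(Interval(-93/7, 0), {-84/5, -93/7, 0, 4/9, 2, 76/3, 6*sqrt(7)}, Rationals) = {-93/7, 0}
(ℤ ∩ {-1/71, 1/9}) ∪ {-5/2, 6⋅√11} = {-5/2, 6⋅√11}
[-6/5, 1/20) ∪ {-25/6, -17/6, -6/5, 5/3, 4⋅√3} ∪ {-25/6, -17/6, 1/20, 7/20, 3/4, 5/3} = {-25/6, -17/6, 7/20, 3/4, 5/3, 4⋅√3} ∪ [-6/5, 1/20]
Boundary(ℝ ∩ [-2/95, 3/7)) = {-2/95, 3/7}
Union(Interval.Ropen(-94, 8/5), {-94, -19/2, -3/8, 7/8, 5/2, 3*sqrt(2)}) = Union({5/2, 3*sqrt(2)}, Interval.Ropen(-94, 8/5))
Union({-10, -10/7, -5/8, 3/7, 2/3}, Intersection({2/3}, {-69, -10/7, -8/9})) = {-10, -10/7, -5/8, 3/7, 2/3}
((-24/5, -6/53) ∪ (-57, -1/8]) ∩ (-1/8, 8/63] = (-1/8, -6/53)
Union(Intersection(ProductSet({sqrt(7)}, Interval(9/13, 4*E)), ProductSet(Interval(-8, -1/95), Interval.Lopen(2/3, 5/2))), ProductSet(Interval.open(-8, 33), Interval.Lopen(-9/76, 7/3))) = ProductSet(Interval.open(-8, 33), Interval.Lopen(-9/76, 7/3))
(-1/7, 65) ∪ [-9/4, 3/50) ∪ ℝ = (-∞, ∞)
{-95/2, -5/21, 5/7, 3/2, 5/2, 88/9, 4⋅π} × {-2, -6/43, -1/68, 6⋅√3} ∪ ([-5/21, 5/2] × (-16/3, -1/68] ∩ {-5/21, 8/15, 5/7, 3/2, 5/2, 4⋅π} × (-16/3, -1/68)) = ({-5/21, 8/15, 5/7, 3/2, 5/2} × (-16/3, -1/68)) ∪ ({-95/2, -5/21, 5/7, 3/2, 5/2, 88/9, 4⋅π} × {-2, -6/43, -1/68, 6⋅√3})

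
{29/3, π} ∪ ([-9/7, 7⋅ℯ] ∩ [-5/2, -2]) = {29/3, π}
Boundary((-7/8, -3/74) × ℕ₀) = [-7/8, -3/74] × ℕ₀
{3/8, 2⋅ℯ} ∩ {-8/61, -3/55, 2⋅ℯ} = {2⋅ℯ}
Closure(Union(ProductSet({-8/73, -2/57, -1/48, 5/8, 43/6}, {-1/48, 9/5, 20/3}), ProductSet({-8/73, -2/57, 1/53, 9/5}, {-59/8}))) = Union(ProductSet({-8/73, -2/57, 1/53, 9/5}, {-59/8}), ProductSet({-8/73, -2/57, -1/48, 5/8, 43/6}, {-1/48, 9/5, 20/3}))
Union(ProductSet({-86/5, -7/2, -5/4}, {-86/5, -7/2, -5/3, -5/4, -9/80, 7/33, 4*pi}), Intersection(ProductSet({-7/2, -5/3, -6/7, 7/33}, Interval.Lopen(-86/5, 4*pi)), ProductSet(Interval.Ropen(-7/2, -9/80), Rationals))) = Union(ProductSet({-86/5, -7/2, -5/4}, {-86/5, -7/2, -5/3, -5/4, -9/80, 7/33, 4*pi}), ProductSet({-7/2, -5/3, -6/7}, Intersection(Interval.Lopen(-86/5, 4*pi), Rationals)))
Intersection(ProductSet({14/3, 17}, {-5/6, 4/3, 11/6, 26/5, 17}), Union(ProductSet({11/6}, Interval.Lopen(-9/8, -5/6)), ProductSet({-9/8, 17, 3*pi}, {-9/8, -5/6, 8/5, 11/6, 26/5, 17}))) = ProductSet({17}, {-5/6, 11/6, 26/5, 17})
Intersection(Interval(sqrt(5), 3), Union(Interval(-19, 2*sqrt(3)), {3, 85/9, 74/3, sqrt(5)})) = Interval(sqrt(5), 3)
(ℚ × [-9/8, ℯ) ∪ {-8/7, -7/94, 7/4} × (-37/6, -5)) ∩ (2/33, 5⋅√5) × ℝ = ({7/4} × (-37/6, -5)) ∪ ((ℚ ∩ (2/33, 5⋅√5)) × [-9/8, ℯ))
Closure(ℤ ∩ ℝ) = ℤ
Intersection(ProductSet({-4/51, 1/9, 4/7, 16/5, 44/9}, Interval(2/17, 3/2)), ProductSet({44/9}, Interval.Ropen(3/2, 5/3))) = ProductSet({44/9}, {3/2})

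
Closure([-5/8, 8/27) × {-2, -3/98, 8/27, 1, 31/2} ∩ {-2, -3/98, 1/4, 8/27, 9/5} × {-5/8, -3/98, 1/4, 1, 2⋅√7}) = {-3/98, 1/4} × {-3/98, 1}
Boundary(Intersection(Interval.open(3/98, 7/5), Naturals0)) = Range(1, 2, 1)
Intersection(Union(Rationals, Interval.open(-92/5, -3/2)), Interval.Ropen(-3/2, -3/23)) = Intersection(Interval.Ropen(-3/2, -3/23), Rationals)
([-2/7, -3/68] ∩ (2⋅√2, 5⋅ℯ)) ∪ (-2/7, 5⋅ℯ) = (-2/7, 5⋅ℯ)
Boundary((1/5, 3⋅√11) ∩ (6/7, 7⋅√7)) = {6/7, 3⋅√11}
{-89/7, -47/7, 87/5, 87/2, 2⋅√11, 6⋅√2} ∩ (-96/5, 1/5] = {-89/7, -47/7}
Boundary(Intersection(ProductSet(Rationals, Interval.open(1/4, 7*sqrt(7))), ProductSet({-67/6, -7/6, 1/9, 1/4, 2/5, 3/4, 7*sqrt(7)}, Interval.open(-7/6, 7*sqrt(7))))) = ProductSet({-67/6, -7/6, 1/9, 1/4, 2/5, 3/4}, Interval(1/4, 7*sqrt(7)))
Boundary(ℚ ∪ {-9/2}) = ℝ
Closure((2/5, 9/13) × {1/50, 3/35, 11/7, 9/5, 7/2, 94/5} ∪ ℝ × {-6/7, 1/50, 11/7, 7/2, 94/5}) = (ℝ × {-6/7, 1/50, 11/7, 7/2, 94/5}) ∪ ([2/5, 9/13] × {1/50, 3/35, 11/7, 9/5, 7/2, 94/5})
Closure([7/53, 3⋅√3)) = [7/53, 3⋅√3]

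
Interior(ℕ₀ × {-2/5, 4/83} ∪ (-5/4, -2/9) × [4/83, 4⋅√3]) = (-5/4, -2/9) × (4/83, 4⋅√3)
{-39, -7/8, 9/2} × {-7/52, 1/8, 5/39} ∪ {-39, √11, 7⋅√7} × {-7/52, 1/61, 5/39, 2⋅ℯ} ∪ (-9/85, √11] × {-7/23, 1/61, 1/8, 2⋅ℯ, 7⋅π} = ({-39, -7/8, 9/2} × {-7/52, 1/8, 5/39}) ∪ ({-39, √11, 7⋅√7} × {-7/52, 1/61, 5/39, 2⋅ℯ}) ∪ ((-9/85, √11] × {-7/23, 1/61, 1/8, 2⋅ℯ, 7⋅π})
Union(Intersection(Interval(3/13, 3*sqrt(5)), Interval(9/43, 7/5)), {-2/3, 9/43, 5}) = Union({-2/3, 9/43, 5}, Interval(3/13, 7/5))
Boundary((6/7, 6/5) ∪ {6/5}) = {6/7, 6/5}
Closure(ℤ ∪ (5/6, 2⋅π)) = ℤ ∪ [5/6, 2⋅π]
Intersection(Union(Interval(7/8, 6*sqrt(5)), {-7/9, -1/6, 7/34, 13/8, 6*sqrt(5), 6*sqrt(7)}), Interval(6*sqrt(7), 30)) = {6*sqrt(7)}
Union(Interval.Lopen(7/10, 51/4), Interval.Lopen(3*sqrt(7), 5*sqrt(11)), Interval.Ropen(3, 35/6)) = Interval.Lopen(7/10, 5*sqrt(11))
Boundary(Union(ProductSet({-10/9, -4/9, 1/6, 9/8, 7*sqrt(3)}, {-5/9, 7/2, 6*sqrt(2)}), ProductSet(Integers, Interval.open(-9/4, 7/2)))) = Union(ProductSet({-10/9, -4/9, 1/6, 9/8, 7*sqrt(3)}, {-5/9, 7/2, 6*sqrt(2)}), ProductSet(Integers, Interval(-9/4, 7/2)))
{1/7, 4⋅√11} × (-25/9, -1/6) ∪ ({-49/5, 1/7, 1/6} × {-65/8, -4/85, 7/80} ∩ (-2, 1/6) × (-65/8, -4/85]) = ({1/7} × {-4/85}) ∪ ({1/7, 4⋅√11} × (-25/9, -1/6))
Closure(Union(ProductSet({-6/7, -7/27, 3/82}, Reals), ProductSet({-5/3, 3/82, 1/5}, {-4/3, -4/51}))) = Union(ProductSet({-5/3, 3/82, 1/5}, {-4/3, -4/51}), ProductSet({-6/7, -7/27, 3/82}, Reals))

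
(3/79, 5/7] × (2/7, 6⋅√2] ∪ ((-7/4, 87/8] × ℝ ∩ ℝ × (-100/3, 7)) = ((-7/4, 87/8] × (-100/3, 7)) ∪ ((3/79, 5/7] × (2/7, 6⋅√2])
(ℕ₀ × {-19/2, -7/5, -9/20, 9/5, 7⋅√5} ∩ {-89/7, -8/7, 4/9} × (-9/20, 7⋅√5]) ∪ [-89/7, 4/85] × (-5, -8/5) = [-89/7, 4/85] × (-5, -8/5)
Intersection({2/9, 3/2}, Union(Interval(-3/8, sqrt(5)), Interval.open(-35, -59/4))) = {2/9, 3/2}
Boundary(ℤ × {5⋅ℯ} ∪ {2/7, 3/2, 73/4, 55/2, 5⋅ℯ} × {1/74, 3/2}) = (ℤ × {5⋅ℯ}) ∪ ({2/7, 3/2, 73/4, 55/2, 5⋅ℯ} × {1/74, 3/2})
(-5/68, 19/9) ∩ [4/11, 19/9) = [4/11, 19/9)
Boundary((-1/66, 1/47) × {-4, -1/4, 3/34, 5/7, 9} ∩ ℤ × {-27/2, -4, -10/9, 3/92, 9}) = {0} × {-4, 9}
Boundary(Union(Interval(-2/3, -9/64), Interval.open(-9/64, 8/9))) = {-2/3, 8/9}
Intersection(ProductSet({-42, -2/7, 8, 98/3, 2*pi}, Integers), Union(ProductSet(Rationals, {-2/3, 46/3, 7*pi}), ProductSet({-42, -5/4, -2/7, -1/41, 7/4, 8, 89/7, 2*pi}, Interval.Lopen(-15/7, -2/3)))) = ProductSet({-42, -2/7, 8, 2*pi}, Range(-2, 0, 1))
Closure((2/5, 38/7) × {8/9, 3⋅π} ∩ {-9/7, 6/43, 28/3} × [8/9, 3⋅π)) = ∅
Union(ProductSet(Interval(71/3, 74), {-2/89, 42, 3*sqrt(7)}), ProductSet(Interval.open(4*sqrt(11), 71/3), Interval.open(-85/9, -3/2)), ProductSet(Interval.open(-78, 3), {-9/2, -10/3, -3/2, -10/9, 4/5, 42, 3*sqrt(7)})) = Union(ProductSet(Interval.open(-78, 3), {-9/2, -10/3, -3/2, -10/9, 4/5, 42, 3*sqrt(7)}), ProductSet(Interval(71/3, 74), {-2/89, 42, 3*sqrt(7)}), ProductSet(Interval.open(4*sqrt(11), 71/3), Interval.open(-85/9, -3/2)))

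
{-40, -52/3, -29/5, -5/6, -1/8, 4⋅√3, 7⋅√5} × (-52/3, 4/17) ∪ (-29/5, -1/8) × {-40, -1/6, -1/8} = ((-29/5, -1/8) × {-40, -1/6, -1/8}) ∪ ({-40, -52/3, -29/5, -5/6, -1/8, 4⋅√3, 7⋅√5} × (-52/3, 4/17))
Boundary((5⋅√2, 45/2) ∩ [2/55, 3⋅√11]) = {3⋅√11, 5⋅√2}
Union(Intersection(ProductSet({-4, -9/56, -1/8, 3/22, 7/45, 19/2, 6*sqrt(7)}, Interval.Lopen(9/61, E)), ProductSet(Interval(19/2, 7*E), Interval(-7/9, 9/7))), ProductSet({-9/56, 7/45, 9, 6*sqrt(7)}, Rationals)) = Union(ProductSet({19/2, 6*sqrt(7)}, Interval.Lopen(9/61, 9/7)), ProductSet({-9/56, 7/45, 9, 6*sqrt(7)}, Rationals))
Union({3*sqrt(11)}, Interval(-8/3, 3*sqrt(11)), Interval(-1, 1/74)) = Interval(-8/3, 3*sqrt(11))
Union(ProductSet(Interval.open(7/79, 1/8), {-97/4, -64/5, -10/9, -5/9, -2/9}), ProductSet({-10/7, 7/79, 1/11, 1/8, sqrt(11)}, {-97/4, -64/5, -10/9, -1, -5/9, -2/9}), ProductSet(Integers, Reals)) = Union(ProductSet({-10/7, 7/79, 1/11, 1/8, sqrt(11)}, {-97/4, -64/5, -10/9, -1, -5/9, -2/9}), ProductSet(Integers, Reals), ProductSet(Interval.open(7/79, 1/8), {-97/4, -64/5, -10/9, -5/9, -2/9}))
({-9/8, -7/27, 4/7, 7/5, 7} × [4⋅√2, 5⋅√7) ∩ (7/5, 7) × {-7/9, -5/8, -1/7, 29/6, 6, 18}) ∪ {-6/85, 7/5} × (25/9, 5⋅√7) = {-6/85, 7/5} × (25/9, 5⋅√7)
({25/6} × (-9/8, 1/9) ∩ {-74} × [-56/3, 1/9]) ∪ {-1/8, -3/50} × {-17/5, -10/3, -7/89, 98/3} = {-1/8, -3/50} × {-17/5, -10/3, -7/89, 98/3}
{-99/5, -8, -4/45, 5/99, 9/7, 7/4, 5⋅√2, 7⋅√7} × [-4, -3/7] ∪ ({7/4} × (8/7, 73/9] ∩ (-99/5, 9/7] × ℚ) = {-99/5, -8, -4/45, 5/99, 9/7, 7/4, 5⋅√2, 7⋅√7} × [-4, -3/7]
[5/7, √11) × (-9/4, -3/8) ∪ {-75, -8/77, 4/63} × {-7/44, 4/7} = ({-75, -8/77, 4/63} × {-7/44, 4/7}) ∪ ([5/7, √11) × (-9/4, -3/8))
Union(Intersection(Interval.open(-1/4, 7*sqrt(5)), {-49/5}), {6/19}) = {6/19}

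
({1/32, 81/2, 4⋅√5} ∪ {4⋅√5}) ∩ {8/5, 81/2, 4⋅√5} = {81/2, 4⋅√5}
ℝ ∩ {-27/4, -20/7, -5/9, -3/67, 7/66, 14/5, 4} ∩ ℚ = {-27/4, -20/7, -5/9, -3/67, 7/66, 14/5, 4}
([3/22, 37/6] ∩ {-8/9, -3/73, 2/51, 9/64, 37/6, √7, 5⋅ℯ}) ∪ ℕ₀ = ℕ₀ ∪ {9/64, 37/6, √7}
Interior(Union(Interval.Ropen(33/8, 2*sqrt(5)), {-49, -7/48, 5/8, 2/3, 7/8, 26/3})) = Interval.open(33/8, 2*sqrt(5))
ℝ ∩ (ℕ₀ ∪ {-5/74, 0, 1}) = {-5/74} ∪ ℕ₀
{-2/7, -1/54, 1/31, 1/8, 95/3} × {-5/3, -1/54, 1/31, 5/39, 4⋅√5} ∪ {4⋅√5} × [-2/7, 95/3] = ({4⋅√5} × [-2/7, 95/3]) ∪ ({-2/7, -1/54, 1/31, 1/8, 95/3} × {-5/3, -1/54, 1/31, 5/39, 4⋅√5})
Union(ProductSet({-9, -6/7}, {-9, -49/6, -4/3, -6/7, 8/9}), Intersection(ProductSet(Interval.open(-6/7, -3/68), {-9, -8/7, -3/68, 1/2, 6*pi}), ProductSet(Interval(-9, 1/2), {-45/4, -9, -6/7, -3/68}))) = Union(ProductSet({-9, -6/7}, {-9, -49/6, -4/3, -6/7, 8/9}), ProductSet(Interval.open(-6/7, -3/68), {-9, -3/68}))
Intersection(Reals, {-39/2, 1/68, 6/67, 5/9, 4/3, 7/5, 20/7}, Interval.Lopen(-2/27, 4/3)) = {1/68, 6/67, 5/9, 4/3}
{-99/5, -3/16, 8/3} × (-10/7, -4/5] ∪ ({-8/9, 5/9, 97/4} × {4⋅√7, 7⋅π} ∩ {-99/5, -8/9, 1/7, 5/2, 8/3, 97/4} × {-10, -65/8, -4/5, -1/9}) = {-99/5, -3/16, 8/3} × (-10/7, -4/5]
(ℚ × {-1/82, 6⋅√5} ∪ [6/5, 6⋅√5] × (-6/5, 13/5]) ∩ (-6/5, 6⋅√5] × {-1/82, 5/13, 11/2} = ([6/5, 6⋅√5] × {-1/82, 5/13}) ∪ ((ℚ ∩ (-6/5, 6⋅√5]) × {-1/82})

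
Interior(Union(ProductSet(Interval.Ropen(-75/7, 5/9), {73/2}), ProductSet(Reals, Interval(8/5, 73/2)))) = ProductSet(Reals, Interval.open(8/5, 73/2))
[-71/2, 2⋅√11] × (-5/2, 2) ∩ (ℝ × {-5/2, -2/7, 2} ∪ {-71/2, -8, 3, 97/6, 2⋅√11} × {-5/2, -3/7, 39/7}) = ({-71/2, -8, 3, 2⋅√11} × {-3/7}) ∪ ([-71/2, 2⋅√11] × {-2/7})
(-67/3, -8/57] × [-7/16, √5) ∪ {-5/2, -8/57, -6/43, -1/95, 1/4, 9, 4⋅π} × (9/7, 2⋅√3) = ((-67/3, -8/57] × [-7/16, √5)) ∪ ({-5/2, -8/57, -6/43, -1/95, 1/4, 9, 4⋅π} × (9/7, 2⋅√3))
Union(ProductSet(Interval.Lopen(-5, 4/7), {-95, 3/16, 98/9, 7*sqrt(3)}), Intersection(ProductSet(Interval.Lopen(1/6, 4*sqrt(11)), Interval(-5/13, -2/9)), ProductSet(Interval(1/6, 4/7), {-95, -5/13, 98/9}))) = Union(ProductSet(Interval.Lopen(-5, 4/7), {-95, 3/16, 98/9, 7*sqrt(3)}), ProductSet(Interval.Lopen(1/6, 4/7), {-5/13}))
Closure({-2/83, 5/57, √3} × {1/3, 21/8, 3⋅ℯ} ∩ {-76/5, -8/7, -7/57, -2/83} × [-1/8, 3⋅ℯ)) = {-2/83} × {1/3, 21/8}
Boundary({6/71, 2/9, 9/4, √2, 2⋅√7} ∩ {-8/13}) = ∅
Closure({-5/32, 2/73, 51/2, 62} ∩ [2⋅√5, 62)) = {51/2}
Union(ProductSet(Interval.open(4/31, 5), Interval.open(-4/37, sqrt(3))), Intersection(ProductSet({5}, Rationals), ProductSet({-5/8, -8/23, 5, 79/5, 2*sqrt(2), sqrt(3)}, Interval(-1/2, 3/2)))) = Union(ProductSet({5}, Intersection(Interval(-1/2, 3/2), Rationals)), ProductSet(Interval.open(4/31, 5), Interval.open(-4/37, sqrt(3))))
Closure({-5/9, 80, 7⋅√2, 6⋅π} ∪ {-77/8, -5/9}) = {-77/8, -5/9, 80, 7⋅√2, 6⋅π}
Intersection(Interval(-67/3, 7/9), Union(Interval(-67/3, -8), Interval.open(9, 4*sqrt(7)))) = Interval(-67/3, -8)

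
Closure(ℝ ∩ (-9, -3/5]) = [-9, -3/5]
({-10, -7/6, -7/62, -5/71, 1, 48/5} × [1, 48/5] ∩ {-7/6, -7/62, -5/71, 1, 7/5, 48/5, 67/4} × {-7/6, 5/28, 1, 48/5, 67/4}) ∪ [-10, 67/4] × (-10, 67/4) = [-10, 67/4] × (-10, 67/4)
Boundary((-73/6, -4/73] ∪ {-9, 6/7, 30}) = {-73/6, -4/73, 6/7, 30}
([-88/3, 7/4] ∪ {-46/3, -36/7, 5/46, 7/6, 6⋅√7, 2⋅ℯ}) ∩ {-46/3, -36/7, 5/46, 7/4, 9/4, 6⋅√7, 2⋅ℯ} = {-46/3, -36/7, 5/46, 7/4, 6⋅√7, 2⋅ℯ}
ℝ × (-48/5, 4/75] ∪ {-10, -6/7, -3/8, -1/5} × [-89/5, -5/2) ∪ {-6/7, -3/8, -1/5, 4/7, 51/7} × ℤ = (ℝ × (-48/5, 4/75]) ∪ ({-6/7, -3/8, -1/5, 4/7, 51/7} × ℤ) ∪ ({-10, -6/7, -3/8, -1/5} × [-89/5, -5/2))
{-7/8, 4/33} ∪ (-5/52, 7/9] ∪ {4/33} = {-7/8} ∪ (-5/52, 7/9]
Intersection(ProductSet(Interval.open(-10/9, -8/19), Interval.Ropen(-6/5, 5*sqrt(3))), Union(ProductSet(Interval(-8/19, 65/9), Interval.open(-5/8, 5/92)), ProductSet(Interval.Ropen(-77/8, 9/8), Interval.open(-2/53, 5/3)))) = ProductSet(Interval.open(-10/9, -8/19), Interval.open(-2/53, 5/3))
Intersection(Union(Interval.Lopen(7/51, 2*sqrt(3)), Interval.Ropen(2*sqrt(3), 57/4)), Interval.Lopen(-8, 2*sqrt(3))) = Interval.Lopen(7/51, 2*sqrt(3))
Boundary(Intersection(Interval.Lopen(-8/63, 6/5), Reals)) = {-8/63, 6/5}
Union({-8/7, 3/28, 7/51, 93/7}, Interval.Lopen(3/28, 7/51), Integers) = Union({-8/7, 93/7}, Integers, Interval(3/28, 7/51))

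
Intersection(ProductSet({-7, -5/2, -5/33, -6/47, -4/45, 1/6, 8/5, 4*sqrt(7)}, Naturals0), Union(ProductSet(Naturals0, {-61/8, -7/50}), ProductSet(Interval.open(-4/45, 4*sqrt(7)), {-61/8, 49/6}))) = EmptySet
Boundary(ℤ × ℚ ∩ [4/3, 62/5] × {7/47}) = {2, 3, …, 12} × {7/47}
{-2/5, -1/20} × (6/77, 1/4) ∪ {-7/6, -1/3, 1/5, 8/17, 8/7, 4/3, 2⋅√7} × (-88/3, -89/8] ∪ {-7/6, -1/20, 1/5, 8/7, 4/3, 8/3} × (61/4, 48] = ({-2/5, -1/20} × (6/77, 1/4)) ∪ ({-7/6, -1/20, 1/5, 8/7, 4/3, 8/3} × (61/4, 48]) ∪ ({-7/6, -1/3, 1/5, 8/17, 8/7, 4/3, 2⋅√7} × (-88/3, -89/8])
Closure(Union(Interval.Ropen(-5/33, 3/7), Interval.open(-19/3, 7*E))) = Interval(-19/3, 7*E)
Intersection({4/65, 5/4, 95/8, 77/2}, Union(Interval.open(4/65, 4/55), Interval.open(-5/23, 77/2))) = {4/65, 5/4, 95/8}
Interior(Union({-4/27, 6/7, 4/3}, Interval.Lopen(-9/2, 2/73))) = Interval.open(-9/2, 2/73)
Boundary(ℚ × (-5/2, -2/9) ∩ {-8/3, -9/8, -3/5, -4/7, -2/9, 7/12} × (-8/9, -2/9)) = {-8/3, -9/8, -3/5, -4/7, -2/9, 7/12} × [-8/9, -2/9]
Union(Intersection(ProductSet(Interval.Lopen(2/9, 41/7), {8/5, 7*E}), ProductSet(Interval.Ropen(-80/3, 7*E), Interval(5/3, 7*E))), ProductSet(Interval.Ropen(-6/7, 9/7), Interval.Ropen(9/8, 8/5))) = Union(ProductSet(Interval.Ropen(-6/7, 9/7), Interval.Ropen(9/8, 8/5)), ProductSet(Interval.Lopen(2/9, 41/7), {7*E}))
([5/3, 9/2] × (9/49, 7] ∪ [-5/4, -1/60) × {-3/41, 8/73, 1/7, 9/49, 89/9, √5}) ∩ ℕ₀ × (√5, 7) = {2, 3, 4} × (√5, 7)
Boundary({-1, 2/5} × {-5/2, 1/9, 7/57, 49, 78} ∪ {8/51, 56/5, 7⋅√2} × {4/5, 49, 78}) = ({-1, 2/5} × {-5/2, 1/9, 7/57, 49, 78}) ∪ ({8/51, 56/5, 7⋅√2} × {4/5, 49, 78})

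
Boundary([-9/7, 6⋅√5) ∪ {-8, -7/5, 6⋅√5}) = {-8, -7/5, -9/7, 6⋅√5}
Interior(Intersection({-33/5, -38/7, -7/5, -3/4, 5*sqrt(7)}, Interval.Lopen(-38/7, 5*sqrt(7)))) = EmptySet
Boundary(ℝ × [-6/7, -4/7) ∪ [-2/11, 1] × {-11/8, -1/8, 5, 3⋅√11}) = (ℝ × {-6/7, -4/7}) ∪ ([-2/11, 1] × {-11/8, -1/8, 5, 3⋅√11})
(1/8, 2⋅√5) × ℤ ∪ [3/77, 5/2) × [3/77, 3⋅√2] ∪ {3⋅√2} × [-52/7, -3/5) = ((1/8, 2⋅√5) × ℤ) ∪ ({3⋅√2} × [-52/7, -3/5)) ∪ ([3/77, 5/2) × [3/77, 3⋅√2])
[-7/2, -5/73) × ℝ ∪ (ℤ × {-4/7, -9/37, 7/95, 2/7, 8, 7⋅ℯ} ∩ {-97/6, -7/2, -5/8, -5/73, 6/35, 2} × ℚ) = ([-7/2, -5/73) × ℝ) ∪ ({2} × {-4/7, -9/37, 7/95, 2/7, 8})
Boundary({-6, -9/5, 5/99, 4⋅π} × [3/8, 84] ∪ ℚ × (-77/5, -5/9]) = (ℝ × [-77/5, -5/9]) ∪ ({-6, -9/5, 5/99, 4⋅π} × [3/8, 84])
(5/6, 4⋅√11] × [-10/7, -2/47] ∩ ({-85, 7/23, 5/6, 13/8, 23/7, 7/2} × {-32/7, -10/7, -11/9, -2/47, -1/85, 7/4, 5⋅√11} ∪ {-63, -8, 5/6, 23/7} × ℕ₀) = {13/8, 23/7, 7/2} × {-10/7, -11/9, -2/47}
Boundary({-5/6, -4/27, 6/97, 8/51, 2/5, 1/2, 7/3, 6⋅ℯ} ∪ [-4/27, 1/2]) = {-5/6, -4/27, 1/2, 7/3, 6⋅ℯ}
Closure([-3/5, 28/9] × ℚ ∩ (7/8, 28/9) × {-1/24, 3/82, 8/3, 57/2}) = [7/8, 28/9] × {-1/24, 3/82, 8/3, 57/2}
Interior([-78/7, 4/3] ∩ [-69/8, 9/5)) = (-69/8, 4/3)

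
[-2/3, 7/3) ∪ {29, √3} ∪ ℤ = ℤ ∪ [-2/3, 7/3)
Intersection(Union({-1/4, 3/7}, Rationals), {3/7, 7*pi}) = {3/7}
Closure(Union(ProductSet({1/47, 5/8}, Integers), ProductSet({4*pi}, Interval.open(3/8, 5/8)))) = Union(ProductSet({4*pi}, Interval(3/8, 5/8)), ProductSet({1/47, 5/8}, Integers))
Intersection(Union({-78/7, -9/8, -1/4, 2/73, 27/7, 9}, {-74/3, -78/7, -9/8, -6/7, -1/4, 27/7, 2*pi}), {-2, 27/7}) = {27/7}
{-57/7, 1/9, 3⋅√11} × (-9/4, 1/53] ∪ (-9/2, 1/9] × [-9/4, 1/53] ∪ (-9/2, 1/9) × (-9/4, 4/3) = ((-9/2, 1/9] × [-9/4, 1/53]) ∪ ((-9/2, 1/9) × (-9/4, 4/3)) ∪ ({-57/7, 1/9, 3⋅√11} × (-9/4, 1/53])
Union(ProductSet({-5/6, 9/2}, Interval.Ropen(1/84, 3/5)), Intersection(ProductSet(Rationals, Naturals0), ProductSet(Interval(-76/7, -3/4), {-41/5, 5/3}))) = ProductSet({-5/6, 9/2}, Interval.Ropen(1/84, 3/5))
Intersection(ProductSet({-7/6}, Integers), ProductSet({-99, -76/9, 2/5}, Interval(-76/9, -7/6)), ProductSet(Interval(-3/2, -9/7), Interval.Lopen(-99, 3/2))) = EmptySet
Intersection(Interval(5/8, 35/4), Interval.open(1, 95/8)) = Interval.Lopen(1, 35/4)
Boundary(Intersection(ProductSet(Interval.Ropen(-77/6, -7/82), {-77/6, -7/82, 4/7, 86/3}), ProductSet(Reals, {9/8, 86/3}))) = ProductSet(Interval(-77/6, -7/82), {86/3})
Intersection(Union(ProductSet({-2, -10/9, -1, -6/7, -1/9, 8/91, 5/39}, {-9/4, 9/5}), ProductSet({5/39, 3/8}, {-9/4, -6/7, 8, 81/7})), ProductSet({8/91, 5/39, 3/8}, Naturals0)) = ProductSet({5/39, 3/8}, {8})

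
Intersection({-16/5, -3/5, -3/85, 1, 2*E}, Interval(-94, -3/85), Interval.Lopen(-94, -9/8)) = {-16/5}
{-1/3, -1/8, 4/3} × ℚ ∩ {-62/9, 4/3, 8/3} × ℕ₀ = {4/3} × ℕ₀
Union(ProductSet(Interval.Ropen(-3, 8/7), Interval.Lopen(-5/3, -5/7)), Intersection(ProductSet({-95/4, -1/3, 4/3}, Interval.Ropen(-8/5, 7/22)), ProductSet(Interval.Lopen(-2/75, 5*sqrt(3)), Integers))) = Union(ProductSet({4/3}, Range(-1, 1, 1)), ProductSet(Interval.Ropen(-3, 8/7), Interval.Lopen(-5/3, -5/7)))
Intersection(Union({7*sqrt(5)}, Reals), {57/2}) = {57/2}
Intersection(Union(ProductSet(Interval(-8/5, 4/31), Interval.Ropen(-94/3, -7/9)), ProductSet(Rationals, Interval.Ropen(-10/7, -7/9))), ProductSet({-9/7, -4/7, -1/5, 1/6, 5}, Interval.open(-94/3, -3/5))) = Union(ProductSet({-9/7, -4/7, -1/5}, Interval.open(-94/3, -7/9)), ProductSet({-9/7, -4/7, -1/5, 1/6, 5}, Interval.Ropen(-10/7, -7/9)))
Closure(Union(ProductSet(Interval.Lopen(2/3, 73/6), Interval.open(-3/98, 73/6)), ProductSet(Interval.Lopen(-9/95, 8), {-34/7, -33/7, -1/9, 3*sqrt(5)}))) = Union(ProductSet({2/3, 73/6}, Interval(-3/98, 73/6)), ProductSet(Interval(-9/95, 8), {-34/7, -33/7, -1/9, 3*sqrt(5)}), ProductSet(Interval(2/3, 73/6), {-3/98, 73/6}), ProductSet(Interval.Lopen(2/3, 73/6), Interval.open(-3/98, 73/6)))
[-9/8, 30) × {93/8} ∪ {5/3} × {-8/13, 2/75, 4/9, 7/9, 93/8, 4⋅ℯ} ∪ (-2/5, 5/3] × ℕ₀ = ((-2/5, 5/3] × ℕ₀) ∪ ([-9/8, 30) × {93/8}) ∪ ({5/3} × {-8/13, 2/75, 4/9, 7/9, 93/8, 4⋅ℯ})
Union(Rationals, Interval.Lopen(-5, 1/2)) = Union(Interval(-5, 1/2), Rationals)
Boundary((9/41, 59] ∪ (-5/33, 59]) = {-5/33, 59}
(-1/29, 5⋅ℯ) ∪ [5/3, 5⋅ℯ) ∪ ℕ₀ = (-1/29, 5⋅ℯ) ∪ ℕ₀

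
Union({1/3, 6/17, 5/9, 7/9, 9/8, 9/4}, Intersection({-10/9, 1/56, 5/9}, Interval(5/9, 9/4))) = {1/3, 6/17, 5/9, 7/9, 9/8, 9/4}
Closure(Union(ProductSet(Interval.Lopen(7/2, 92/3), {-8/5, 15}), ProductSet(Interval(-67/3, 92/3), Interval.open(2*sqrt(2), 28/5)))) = Union(ProductSet(Interval(-67/3, 92/3), Interval(2*sqrt(2), 28/5)), ProductSet(Interval(7/2, 92/3), {-8/5, 15}))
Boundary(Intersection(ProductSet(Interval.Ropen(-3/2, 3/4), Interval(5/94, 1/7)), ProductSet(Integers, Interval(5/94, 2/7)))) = ProductSet(Range(-1, 1, 1), Interval(5/94, 1/7))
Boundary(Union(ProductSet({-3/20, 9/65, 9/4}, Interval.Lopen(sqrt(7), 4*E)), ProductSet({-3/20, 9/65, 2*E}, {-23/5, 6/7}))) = Union(ProductSet({-3/20, 9/65, 9/4}, Interval(sqrt(7), 4*E)), ProductSet({-3/20, 9/65, 2*E}, {-23/5, 6/7}))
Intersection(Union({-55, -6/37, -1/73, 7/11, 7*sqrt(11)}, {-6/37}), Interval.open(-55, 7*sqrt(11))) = {-6/37, -1/73, 7/11}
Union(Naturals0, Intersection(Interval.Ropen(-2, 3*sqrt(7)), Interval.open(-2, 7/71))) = Union(Interval.open(-2, 7/71), Naturals0)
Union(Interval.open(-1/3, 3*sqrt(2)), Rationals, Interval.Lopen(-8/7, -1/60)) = Union(Interval.Ropen(-8/7, 3*sqrt(2)), Rationals)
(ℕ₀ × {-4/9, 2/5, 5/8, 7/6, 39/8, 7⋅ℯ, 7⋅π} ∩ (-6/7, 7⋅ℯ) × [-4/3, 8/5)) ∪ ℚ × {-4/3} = (ℚ × {-4/3}) ∪ ({0, 1, …, 19} × {-4/9, 2/5, 5/8, 7/6})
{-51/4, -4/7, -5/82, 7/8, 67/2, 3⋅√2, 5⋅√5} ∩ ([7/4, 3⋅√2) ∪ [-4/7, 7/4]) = {-4/7, -5/82, 7/8}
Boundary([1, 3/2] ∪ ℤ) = {3/2} ∪ (ℤ \ (1, 3/2))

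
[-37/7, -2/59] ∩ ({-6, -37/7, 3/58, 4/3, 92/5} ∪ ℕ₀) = {-37/7}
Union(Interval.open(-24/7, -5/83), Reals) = Interval(-oo, oo)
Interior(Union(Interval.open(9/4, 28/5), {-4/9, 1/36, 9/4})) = Interval.open(9/4, 28/5)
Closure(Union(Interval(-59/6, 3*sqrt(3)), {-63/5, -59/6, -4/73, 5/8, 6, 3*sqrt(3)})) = Union({-63/5, 6}, Interval(-59/6, 3*sqrt(3)))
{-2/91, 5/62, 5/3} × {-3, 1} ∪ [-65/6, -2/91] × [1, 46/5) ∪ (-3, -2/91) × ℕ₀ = ((-3, -2/91) × ℕ₀) ∪ ({-2/91, 5/62, 5/3} × {-3, 1}) ∪ ([-65/6, -2/91] × [1, 46/5))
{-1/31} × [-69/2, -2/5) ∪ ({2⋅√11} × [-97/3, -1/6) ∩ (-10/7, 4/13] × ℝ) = {-1/31} × [-69/2, -2/5)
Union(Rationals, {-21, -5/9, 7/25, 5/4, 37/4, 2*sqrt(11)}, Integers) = Union({2*sqrt(11)}, Rationals)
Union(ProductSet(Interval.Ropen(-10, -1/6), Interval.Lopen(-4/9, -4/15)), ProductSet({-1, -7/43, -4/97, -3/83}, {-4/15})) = Union(ProductSet({-1, -7/43, -4/97, -3/83}, {-4/15}), ProductSet(Interval.Ropen(-10, -1/6), Interval.Lopen(-4/9, -4/15)))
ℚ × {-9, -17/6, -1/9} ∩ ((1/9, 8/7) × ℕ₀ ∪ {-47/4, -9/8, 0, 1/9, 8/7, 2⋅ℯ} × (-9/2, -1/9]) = {-47/4, -9/8, 0, 1/9, 8/7} × {-17/6, -1/9}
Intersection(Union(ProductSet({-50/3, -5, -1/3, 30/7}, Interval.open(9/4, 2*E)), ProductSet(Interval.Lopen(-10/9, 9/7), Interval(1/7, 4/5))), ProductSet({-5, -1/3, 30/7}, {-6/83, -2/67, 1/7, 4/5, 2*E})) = ProductSet({-1/3}, {1/7, 4/5})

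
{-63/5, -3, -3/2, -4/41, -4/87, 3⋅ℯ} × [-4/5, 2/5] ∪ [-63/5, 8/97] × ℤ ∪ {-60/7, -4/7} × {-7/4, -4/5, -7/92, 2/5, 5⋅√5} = ([-63/5, 8/97] × ℤ) ∪ ({-60/7, -4/7} × {-7/4, -4/5, -7/92, 2/5, 5⋅√5}) ∪ ({-63/5, -3, -3/2, -4/41, -4/87, 3⋅ℯ} × [-4/5, 2/5])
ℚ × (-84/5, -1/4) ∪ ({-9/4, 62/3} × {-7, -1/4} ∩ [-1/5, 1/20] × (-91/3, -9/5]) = ℚ × (-84/5, -1/4)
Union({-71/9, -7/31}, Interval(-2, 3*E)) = Union({-71/9}, Interval(-2, 3*E))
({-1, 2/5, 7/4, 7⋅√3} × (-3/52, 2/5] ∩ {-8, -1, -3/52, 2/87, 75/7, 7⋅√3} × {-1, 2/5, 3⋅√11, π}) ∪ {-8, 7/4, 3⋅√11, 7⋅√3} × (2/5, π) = ({-1, 7⋅√3} × {2/5}) ∪ ({-8, 7/4, 3⋅√11, 7⋅√3} × (2/5, π))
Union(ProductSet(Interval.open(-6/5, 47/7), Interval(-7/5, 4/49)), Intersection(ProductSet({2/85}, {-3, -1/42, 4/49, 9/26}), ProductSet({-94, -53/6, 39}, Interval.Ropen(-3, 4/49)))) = ProductSet(Interval.open(-6/5, 47/7), Interval(-7/5, 4/49))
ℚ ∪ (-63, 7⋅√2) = ℚ ∪ [-63, 7⋅√2)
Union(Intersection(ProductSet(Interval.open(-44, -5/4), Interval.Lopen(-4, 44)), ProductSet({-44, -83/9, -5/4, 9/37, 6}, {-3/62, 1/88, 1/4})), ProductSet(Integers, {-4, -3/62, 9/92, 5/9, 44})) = Union(ProductSet({-83/9}, {-3/62, 1/88, 1/4}), ProductSet(Integers, {-4, -3/62, 9/92, 5/9, 44}))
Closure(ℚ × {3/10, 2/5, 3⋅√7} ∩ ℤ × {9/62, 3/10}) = ℤ × {3/10}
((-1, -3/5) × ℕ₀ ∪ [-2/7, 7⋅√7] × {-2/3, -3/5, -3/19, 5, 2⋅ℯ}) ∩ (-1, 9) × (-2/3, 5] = ((-1, -3/5) × {0, 1, …, 5}) ∪ ([-2/7, 9) × {-3/5, -3/19, 5})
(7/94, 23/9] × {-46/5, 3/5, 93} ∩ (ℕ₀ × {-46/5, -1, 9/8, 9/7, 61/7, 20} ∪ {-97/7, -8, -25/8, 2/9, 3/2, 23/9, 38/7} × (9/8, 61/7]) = {1, 2} × {-46/5}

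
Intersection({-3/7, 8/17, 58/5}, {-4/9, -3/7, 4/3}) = {-3/7}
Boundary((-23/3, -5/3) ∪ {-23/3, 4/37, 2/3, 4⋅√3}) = {-23/3, -5/3, 4/37, 2/3, 4⋅√3}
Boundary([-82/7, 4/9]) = {-82/7, 4/9}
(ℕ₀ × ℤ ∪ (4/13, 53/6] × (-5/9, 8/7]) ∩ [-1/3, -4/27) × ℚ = ∅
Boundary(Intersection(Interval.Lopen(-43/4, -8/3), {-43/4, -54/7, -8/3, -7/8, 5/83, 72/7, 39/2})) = {-54/7, -8/3}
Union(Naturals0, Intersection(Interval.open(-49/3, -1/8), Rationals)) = Union(Intersection(Interval.open(-49/3, -1/8), Rationals), Naturals0)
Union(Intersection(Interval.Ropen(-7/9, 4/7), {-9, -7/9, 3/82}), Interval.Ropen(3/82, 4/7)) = Union({-7/9}, Interval.Ropen(3/82, 4/7))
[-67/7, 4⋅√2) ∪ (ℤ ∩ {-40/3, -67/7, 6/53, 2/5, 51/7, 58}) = [-67/7, 4⋅√2) ∪ {58}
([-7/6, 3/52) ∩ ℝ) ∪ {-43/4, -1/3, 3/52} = {-43/4} ∪ [-7/6, 3/52]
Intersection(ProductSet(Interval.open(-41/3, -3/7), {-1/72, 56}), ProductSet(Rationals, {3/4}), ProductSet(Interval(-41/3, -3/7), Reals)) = EmptySet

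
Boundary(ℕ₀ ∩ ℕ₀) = ℕ₀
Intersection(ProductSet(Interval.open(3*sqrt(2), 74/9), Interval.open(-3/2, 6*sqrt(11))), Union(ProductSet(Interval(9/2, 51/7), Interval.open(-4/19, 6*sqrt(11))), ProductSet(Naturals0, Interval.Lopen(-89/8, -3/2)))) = ProductSet(Interval(9/2, 51/7), Interval.open(-4/19, 6*sqrt(11)))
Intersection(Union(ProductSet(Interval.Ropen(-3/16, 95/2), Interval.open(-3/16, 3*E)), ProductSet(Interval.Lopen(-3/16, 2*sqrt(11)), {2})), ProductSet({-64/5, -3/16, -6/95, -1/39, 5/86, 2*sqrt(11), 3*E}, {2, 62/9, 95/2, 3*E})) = ProductSet({-3/16, -6/95, -1/39, 5/86, 2*sqrt(11), 3*E}, {2, 62/9})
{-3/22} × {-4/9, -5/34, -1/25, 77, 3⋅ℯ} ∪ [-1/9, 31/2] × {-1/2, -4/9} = ([-1/9, 31/2] × {-1/2, -4/9}) ∪ ({-3/22} × {-4/9, -5/34, -1/25, 77, 3⋅ℯ})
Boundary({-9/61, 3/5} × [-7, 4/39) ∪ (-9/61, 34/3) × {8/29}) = ([-9/61, 34/3] × {8/29}) ∪ ({-9/61, 3/5} × [-7, 4/39])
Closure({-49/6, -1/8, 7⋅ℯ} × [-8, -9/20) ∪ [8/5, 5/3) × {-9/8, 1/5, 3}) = ([8/5, 5/3] × {-9/8, 1/5, 3}) ∪ ({-49/6, -1/8, 7⋅ℯ} × [-8, -9/20])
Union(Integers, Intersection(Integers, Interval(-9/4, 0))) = Integers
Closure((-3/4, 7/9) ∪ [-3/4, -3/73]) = [-3/4, 7/9]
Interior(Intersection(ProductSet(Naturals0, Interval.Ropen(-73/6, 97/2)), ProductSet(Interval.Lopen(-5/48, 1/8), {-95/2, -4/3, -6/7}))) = EmptySet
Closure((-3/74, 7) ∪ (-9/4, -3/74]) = [-9/4, 7]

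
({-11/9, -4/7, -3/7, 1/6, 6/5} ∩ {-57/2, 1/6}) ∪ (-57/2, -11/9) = (-57/2, -11/9) ∪ {1/6}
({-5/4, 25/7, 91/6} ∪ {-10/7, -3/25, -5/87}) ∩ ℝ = {-10/7, -5/4, -3/25, -5/87, 25/7, 91/6}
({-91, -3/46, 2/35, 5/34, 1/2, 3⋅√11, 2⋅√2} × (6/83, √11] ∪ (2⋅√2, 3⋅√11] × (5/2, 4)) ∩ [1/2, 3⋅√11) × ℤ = ({1/2, 2⋅√2} × {1, 2, 3}) ∪ ((2⋅√2, 3⋅√11) × {3})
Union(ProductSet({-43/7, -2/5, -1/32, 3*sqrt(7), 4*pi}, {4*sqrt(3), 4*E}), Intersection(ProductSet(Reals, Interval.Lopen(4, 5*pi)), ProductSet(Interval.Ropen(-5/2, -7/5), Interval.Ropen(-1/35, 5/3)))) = ProductSet({-43/7, -2/5, -1/32, 3*sqrt(7), 4*pi}, {4*sqrt(3), 4*E})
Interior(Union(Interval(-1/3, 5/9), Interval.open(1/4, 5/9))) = Interval.open(-1/3, 5/9)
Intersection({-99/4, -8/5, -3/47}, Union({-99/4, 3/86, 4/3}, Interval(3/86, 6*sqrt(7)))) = {-99/4}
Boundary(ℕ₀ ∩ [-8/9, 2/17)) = {0}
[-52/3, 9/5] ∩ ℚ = ℚ ∩ [-52/3, 9/5]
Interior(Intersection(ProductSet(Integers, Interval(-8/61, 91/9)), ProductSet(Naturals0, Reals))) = EmptySet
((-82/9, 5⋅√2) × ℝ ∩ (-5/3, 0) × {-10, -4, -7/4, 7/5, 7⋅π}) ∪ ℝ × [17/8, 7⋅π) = (ℝ × [17/8, 7⋅π)) ∪ ((-5/3, 0) × {-10, -4, -7/4, 7/5, 7⋅π})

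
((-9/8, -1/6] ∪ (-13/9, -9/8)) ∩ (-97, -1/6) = (-13/9, -9/8) ∪ (-9/8, -1/6)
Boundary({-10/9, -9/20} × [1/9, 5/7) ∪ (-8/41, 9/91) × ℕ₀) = ([-8/41, 9/91] × ℕ₀) ∪ ({-10/9, -9/20} × [1/9, 5/7])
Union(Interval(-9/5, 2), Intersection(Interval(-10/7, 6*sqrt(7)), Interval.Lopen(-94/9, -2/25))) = Interval(-9/5, 2)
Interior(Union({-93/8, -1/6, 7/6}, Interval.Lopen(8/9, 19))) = Interval.open(8/9, 19)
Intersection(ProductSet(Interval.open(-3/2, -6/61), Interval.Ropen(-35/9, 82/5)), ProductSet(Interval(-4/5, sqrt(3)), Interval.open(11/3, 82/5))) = ProductSet(Interval.Ropen(-4/5, -6/61), Interval.open(11/3, 82/5))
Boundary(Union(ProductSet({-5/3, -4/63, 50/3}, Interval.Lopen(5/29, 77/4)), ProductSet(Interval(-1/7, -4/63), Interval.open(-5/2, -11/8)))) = Union(ProductSet({-1/7, -4/63}, Interval(-5/2, -11/8)), ProductSet({-5/3, -4/63, 50/3}, Interval(5/29, 77/4)), ProductSet(Interval(-1/7, -4/63), {-5/2, -11/8}))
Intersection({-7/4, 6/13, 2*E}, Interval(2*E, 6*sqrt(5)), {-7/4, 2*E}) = {2*E}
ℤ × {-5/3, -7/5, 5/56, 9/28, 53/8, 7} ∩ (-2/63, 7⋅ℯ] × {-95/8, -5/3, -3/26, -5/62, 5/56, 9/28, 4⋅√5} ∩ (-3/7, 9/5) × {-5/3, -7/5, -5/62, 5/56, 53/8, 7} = {0, 1} × {-5/3, 5/56}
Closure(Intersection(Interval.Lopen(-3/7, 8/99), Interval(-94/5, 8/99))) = Interval(-3/7, 8/99)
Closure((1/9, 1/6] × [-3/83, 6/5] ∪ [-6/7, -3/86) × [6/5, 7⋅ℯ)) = ({-6/7, -3/86} × [6/5, 7⋅ℯ]) ∪ ([-6/7, -3/86] × {6/5, 7⋅ℯ}) ∪ ([1/9, 1/6] × [-3/83, 6/5]) ∪ ([-6/7, -3/86) × [6/5, 7⋅ℯ))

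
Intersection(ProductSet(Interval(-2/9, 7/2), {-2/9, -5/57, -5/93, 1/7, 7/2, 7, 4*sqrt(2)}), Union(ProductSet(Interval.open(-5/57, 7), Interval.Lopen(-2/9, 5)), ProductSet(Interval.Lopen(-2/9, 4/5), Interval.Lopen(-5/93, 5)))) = Union(ProductSet(Interval.Lopen(-2/9, 4/5), {1/7, 7/2}), ProductSet(Interval.Lopen(-5/57, 7/2), {-5/57, -5/93, 1/7, 7/2}))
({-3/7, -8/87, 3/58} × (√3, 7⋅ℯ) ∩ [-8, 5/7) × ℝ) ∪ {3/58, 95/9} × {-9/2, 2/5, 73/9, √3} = ({3/58, 95/9} × {-9/2, 2/5, 73/9, √3}) ∪ ({-3/7, -8/87, 3/58} × (√3, 7⋅ℯ))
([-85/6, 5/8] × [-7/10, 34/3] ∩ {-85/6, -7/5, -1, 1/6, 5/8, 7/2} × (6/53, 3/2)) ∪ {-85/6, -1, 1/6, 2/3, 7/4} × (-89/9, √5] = ({-85/6, -7/5, -1, 1/6, 5/8} × (6/53, 3/2)) ∪ ({-85/6, -1, 1/6, 2/3, 7/4} × (-89/9, √5])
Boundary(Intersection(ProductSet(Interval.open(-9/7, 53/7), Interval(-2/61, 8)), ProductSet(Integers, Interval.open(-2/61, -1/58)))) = ProductSet(Range(-1, 8, 1), Interval(-2/61, -1/58))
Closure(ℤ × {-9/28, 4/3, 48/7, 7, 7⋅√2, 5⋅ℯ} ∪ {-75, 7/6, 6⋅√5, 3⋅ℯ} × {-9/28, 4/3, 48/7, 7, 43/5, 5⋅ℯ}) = (ℤ × {-9/28, 4/3, 48/7, 7, 7⋅√2, 5⋅ℯ}) ∪ ({-75, 7/6, 6⋅√5, 3⋅ℯ} × {-9/28, 4/3, 48/7, 7, 43/5, 5⋅ℯ})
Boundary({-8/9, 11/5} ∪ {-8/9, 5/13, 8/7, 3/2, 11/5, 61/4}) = {-8/9, 5/13, 8/7, 3/2, 11/5, 61/4}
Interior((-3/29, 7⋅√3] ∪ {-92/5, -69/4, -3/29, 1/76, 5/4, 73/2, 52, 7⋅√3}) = (-3/29, 7⋅√3)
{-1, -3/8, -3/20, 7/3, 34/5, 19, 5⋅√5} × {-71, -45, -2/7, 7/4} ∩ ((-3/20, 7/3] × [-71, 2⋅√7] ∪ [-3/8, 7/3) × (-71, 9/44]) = ({-3/8, -3/20} × {-45, -2/7}) ∪ ({7/3} × {-71, -45, -2/7, 7/4})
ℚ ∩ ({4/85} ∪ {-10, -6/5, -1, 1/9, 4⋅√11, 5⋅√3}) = {-10, -6/5, -1, 4/85, 1/9}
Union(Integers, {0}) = Integers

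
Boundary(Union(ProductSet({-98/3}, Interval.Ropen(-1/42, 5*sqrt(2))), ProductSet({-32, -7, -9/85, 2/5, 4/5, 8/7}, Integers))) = Union(ProductSet({-98/3}, Interval(-1/42, 5*sqrt(2))), ProductSet({-32, -7, -9/85, 2/5, 4/5, 8/7}, Integers))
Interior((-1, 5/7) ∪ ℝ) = (-∞, ∞)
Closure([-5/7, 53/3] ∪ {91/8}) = [-5/7, 53/3]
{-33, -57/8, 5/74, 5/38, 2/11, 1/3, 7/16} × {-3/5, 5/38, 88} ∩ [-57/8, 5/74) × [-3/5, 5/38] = {-57/8} × {-3/5, 5/38}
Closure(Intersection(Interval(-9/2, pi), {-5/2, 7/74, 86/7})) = {-5/2, 7/74}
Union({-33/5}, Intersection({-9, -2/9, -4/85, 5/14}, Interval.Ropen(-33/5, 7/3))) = {-33/5, -2/9, -4/85, 5/14}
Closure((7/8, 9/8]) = [7/8, 9/8]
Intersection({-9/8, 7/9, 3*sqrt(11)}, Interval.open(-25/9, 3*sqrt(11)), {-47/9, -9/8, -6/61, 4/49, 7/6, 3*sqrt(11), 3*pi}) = {-9/8}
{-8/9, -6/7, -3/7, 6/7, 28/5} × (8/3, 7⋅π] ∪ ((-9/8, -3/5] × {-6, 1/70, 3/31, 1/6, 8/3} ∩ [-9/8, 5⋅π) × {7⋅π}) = {-8/9, -6/7, -3/7, 6/7, 28/5} × (8/3, 7⋅π]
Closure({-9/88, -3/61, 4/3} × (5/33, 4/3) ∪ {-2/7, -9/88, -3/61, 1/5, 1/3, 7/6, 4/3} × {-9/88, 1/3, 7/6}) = ({-9/88, -3/61, 4/3} × [5/33, 4/3]) ∪ ({-2/7, -9/88, -3/61, 1/5, 1/3, 7/6, 4/3} × {-9/88, 1/3, 7/6})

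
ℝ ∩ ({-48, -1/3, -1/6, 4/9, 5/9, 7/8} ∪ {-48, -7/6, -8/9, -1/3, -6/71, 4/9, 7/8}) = {-48, -7/6, -8/9, -1/3, -1/6, -6/71, 4/9, 5/9, 7/8}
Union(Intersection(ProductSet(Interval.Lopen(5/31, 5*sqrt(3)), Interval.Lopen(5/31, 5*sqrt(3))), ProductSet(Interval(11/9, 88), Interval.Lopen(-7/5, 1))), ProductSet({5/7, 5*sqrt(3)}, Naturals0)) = Union(ProductSet({5/7, 5*sqrt(3)}, Naturals0), ProductSet(Interval(11/9, 5*sqrt(3)), Interval.Lopen(5/31, 1)))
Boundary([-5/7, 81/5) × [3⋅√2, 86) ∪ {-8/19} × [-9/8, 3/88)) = ({-8/19} × [-9/8, 3/88]) ∪ ({-5/7, 81/5} × [3⋅√2, 86]) ∪ ([-5/7, 81/5] × {86, 3⋅√2})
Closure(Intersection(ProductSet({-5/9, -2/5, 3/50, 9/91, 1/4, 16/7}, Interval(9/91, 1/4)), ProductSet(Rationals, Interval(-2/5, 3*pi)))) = ProductSet({-5/9, -2/5, 3/50, 9/91, 1/4, 16/7}, Interval(9/91, 1/4))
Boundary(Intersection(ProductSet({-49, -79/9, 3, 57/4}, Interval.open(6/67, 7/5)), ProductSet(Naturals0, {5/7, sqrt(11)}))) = ProductSet({3}, {5/7})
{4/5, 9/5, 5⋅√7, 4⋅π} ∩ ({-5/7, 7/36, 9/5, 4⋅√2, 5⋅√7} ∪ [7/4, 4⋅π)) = {9/5, 5⋅√7}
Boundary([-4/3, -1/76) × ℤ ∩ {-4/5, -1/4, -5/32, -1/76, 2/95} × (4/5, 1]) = {-4/5, -1/4, -5/32} × {1}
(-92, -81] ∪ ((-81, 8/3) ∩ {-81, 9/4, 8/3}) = (-92, -81] ∪ {9/4}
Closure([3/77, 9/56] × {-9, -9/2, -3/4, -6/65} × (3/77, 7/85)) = [3/77, 9/56] × {-9, -9/2, -3/4, -6/65} × [3/77, 7/85]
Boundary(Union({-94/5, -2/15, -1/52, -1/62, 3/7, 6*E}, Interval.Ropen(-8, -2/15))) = {-94/5, -8, -2/15, -1/52, -1/62, 3/7, 6*E}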